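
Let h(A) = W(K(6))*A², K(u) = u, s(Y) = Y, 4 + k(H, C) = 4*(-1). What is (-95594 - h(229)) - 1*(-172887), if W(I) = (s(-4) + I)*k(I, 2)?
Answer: 916349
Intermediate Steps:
k(H, C) = -8 (k(H, C) = -4 + 4*(-1) = -4 - 4 = -8)
W(I) = 32 - 8*I (W(I) = (-4 + I)*(-8) = 32 - 8*I)
h(A) = -16*A² (h(A) = (32 - 8*6)*A² = (32 - 48)*A² = -16*A²)
(-95594 - h(229)) - 1*(-172887) = (-95594 - (-16)*229²) - 1*(-172887) = (-95594 - (-16)*52441) + 172887 = (-95594 - 1*(-839056)) + 172887 = (-95594 + 839056) + 172887 = 743462 + 172887 = 916349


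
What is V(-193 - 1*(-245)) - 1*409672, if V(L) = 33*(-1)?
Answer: -409705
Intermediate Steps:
V(L) = -33
V(-193 - 1*(-245)) - 1*409672 = -33 - 1*409672 = -33 - 409672 = -409705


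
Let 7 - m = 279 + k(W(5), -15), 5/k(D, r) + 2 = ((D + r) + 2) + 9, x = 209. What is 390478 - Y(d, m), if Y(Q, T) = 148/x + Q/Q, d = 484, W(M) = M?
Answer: 81609545/209 ≈ 3.9048e+5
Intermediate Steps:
k(D, r) = 5/(9 + D + r) (k(D, r) = 5/(-2 + (((D + r) + 2) + 9)) = 5/(-2 + ((2 + D + r) + 9)) = 5/(-2 + (11 + D + r)) = 5/(9 + D + r))
m = -267 (m = 7 - (279 + 5/(9 + 5 - 15)) = 7 - (279 + 5/(-1)) = 7 - (279 + 5*(-1)) = 7 - (279 - 5) = 7 - 1*274 = 7 - 274 = -267)
Y(Q, T) = 357/209 (Y(Q, T) = 148/209 + Q/Q = 148*(1/209) + 1 = 148/209 + 1 = 357/209)
390478 - Y(d, m) = 390478 - 1*357/209 = 390478 - 357/209 = 81609545/209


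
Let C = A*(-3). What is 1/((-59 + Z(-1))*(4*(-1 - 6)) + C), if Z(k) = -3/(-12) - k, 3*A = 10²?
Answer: 1/1517 ≈ 0.00065920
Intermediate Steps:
A = 100/3 (A = (⅓)*10² = (⅓)*100 = 100/3 ≈ 33.333)
C = -100 (C = (100/3)*(-3) = -100)
Z(k) = ¼ - k (Z(k) = -3*(-1/12) - k = ¼ - k)
1/((-59 + Z(-1))*(4*(-1 - 6)) + C) = 1/((-59 + (¼ - 1*(-1)))*(4*(-1 - 6)) - 100) = 1/((-59 + (¼ + 1))*(4*(-7)) - 100) = 1/((-59 + 5/4)*(-28) - 100) = 1/(-231/4*(-28) - 100) = 1/(1617 - 100) = 1/1517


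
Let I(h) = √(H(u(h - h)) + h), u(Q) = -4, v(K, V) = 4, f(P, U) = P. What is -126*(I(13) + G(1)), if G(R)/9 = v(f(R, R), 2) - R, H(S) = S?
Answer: -3780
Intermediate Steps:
I(h) = √(-4 + h)
G(R) = 36 - 9*R (G(R) = 9*(4 - R) = 36 - 9*R)
-126*(I(13) + G(1)) = -126*(√(-4 + 13) + (36 - 9*1)) = -126*(√9 + (36 - 9)) = -126*(3 + 27) = -126*30 = -3780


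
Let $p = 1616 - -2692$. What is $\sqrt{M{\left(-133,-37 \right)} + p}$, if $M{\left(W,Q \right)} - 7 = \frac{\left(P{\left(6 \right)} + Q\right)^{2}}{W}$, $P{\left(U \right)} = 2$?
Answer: $\frac{9 \sqrt{19190}}{19} \approx 65.619$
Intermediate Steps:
$M{\left(W,Q \right)} = 7 + \frac{\left(2 + Q\right)^{2}}{W}$
$p = 4308$ ($p = 1616 + 2692 = 4308$)
$\sqrt{M{\left(-133,-37 \right)} + p} = \sqrt{\left(7 + \frac{\left(2 - 37\right)^{2}}{-133}\right) + 4308} = \sqrt{\left(7 - \frac{\left(-35\right)^{2}}{133}\right) + 4308} = \sqrt{\left(7 - \frac{175}{19}\right) + 4308} = \sqrt{- \frac{42}{19} + 4308} = \sqrt{\frac{81810}{19}} = \frac{9 \sqrt{19190}}{19}$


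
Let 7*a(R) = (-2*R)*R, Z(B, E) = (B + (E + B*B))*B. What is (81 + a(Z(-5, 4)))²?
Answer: 797102289/49 ≈ 1.6267e+7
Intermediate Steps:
Z(B, E) = B*(B + E + B²) (Z(B, E) = (B + (E + B²))*B = (B + E + B²)*B = B*(B + E + B²))
a(R) = -2*R²/7 (a(R) = ((-2*R)*R)/7 = (-2*R²)/7 = -2*R²/7)
(81 + a(Z(-5, 4)))² = (81 - 2*25*(-5 + 4 + (-5)²)²/7)² = (81 - 2*25*(-5 + 4 + 25)²/7)² = (81 - 2*(-5*24)²/7)² = (81 - 2/7*(-120)²)² = (81 - 2/7*14400)² = (81 - 28800/7)² = (-28233/7)² = 797102289/49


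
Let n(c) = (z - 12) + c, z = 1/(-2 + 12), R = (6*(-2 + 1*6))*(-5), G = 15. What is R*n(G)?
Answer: -372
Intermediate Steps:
R = -120 (R = (6*(-2 + 6))*(-5) = (6*4)*(-5) = 24*(-5) = -120)
z = 1/10 ≈ 0.10000
n(c) = -119/10 + c (n(c) = (1/10 - 12) + c = -119/10 + c)
R*n(G) = -120*(-119/10 + 15) = -120*31/10 = -372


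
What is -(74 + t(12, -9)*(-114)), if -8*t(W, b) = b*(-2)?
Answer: -661/2 ≈ -330.50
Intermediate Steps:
t(W, b) = b/4 (t(W, b) = -b*(-2)/8 = -(-1)*b/4 = b/4)
-(74 + t(12, -9)*(-114)) = -(74 + ((¼)*(-9))*(-114)) = -(74 - 9/4*(-114)) = -(74 + 513/2) = -1*661/2 = -661/2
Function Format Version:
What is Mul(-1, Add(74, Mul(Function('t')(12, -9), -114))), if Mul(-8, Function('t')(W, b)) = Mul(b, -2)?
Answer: Rational(-661, 2) ≈ -330.50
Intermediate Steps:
Function('t')(W, b) = Mul(Rational(1, 4), b) (Function('t')(W, b) = Mul(Rational(-1, 8), Mul(b, -2)) = Mul(Rational(-1, 8), Mul(-2, b)) = Mul(Rational(1, 4), b))
Mul(-1, Add(74, Mul(Function('t')(12, -9), -114))) = Mul(-1, Add(74, Mul(Mul(Rational(1, 4), -9), -114))) = Mul(-1, Add(74, Mul(Rational(-9, 4), -114))) = Mul(-1, Add(74, Rational(513, 2))) = Mul(-1, Rational(661, 2)) = Rational(-661, 2)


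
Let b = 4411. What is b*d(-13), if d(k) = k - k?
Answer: 0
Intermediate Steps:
d(k) = 0
b*d(-13) = 4411*0 = 0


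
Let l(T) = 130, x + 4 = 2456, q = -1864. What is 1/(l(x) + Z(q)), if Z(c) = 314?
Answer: 1/444 ≈ 0.0022523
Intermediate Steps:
x = 2452 (x = -4 + 2456 = 2452)
1/(l(x) + Z(q)) = 1/(130 + 314) = 1/444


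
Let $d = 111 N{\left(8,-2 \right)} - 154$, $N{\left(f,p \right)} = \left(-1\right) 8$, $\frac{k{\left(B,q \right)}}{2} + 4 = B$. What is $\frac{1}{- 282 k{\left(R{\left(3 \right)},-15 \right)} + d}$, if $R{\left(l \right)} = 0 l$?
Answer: $\frac{1}{1214} \approx 0.00082372$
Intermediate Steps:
$R{\left(l \right)} = 0$
$k{\left(B,q \right)} = -8 + 2 B$
$N{\left(f,p \right)} = -8$
$d = -1042$ ($d = 111 \left(-8\right) - 154 = -888 - 154 = -1042$)
$\frac{1}{- 282 k{\left(R{\left(3 \right)},-15 \right)} + d} = \frac{1}{- 282 \left(-8 + 2 \cdot 0\right) - 1042} = \frac{1}{- 282 \left(-8 + 0\right) - 1042} = \frac{1}{\left(-282\right) \left(-8\right) - 1042} = \frac{1}{2256 - 1042} = \frac{1}{1214}$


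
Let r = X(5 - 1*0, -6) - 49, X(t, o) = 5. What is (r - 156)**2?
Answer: 40000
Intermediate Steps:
r = -44 (r = 5 - 49 = -44)
(r - 156)**2 = (-44 - 156)**2 = (-200)**2 = 40000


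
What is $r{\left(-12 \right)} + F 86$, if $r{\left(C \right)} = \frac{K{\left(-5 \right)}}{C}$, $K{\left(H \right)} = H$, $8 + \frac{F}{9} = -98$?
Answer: $- \frac{984523}{12} \approx -82044.0$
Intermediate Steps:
$F = -954$ ($F = -72 + 9 \left(-98\right) = -72 - 882 = -954$)
$r{\left(C \right)} = - \frac{5}{C}$
$r{\left(-12 \right)} + F 86 = - \frac{5}{-12} - 82044 = \left(-5\right) \left(- \frac{1}{12}\right) - 82044 = \frac{5}{12} - 82044 = - \frac{984523}{12}$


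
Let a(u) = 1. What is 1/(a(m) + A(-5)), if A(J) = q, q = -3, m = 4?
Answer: -½ ≈ -0.50000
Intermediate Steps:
A(J) = -3
1/(a(m) + A(-5)) = 1/(1 - 3) = 1/(-2) = -½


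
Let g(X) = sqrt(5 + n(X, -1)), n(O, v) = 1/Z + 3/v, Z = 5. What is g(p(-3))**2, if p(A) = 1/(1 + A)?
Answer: 11/5 ≈ 2.2000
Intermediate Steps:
n(O, v) = 1/5 + 3/v
g(X) = sqrt(55)/5 (g(X) = sqrt(5 + (1/5)*(15 - 1)/(-1)) = sqrt(5 + (1/5)*(-1)*14) = sqrt(5 - 14/5) = sqrt(11/5) = sqrt(55)/5)
g(p(-3))**2 = (sqrt(55)/5)**2 = 11/5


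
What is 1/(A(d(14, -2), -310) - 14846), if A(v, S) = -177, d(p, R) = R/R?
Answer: -1/15023 ≈ -6.6565e-5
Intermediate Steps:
d(p, R) = 1
1/(A(d(14, -2), -310) - 14846) = 1/(-177 - 14846) = 1/(-15023) = -1/15023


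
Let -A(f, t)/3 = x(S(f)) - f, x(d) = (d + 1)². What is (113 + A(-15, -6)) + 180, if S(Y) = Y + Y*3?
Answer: -10195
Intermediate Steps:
S(Y) = 4*Y (S(Y) = Y + 3*Y = 4*Y)
x(d) = (1 + d)²
A(f, t) = -3*(1 + 4*f)² + 3*f (A(f, t) = -3*((1 + 4*f)² - f) = -3*(1 + 4*f)² + 3*f)
(113 + A(-15, -6)) + 180 = (113 + (-3*(1 + 4*(-15))² + 3*(-15))) + 180 = (113 + (-3*(1 - 60)² - 45)) + 180 = (113 + (-3*(-59)² - 45)) + 180 = (113 + (-3*3481 - 45)) + 180 = (113 + (-10443 - 45)) + 180 = (113 - 10488) + 180 = -10375 + 180 = -10195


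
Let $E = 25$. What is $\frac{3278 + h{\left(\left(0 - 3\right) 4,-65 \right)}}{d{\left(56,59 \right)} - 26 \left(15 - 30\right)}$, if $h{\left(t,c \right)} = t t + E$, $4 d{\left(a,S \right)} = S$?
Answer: $\frac{13788}{1619} \approx 8.5164$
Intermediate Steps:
$d{\left(a,S \right)} = \frac{S}{4}$
$h{\left(t,c \right)} = 25 + t^{2}$ ($h{\left(t,c \right)} = t t + 25 = t^{2} + 25 = 25 + t^{2}$)
$\frac{3278 + h{\left(\left(0 - 3\right) 4,-65 \right)}}{d{\left(56,59 \right)} - 26 \left(15 - 30\right)} = \frac{3278 + \left(25 + \left(\left(0 - 3\right) 4\right)^{2}\right)}{\frac{1}{4} \cdot 59 - 26 \left(15 - 30\right)} = \frac{3278 + \left(25 + \left(\left(-3\right) 4\right)^{2}\right)}{\frac{59}{4} - -390} = \frac{3278 + \left(25 + \left(-12\right)^{2}\right)}{\frac{59}{4} + 390} = \frac{3278 + \left(25 + 144\right)}{\frac{1619}{4}} = \left(3278 + 169\right) \frac{4}{1619} = 3447 \cdot \frac{4}{1619} = \frac{13788}{1619}$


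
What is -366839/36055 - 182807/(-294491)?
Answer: -101439677564/10617873005 ≈ -9.5537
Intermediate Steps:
-366839/36055 - 182807/(-294491) = -366839*1/36055 - 182807*(-1/294491) = -366839/36055 + 182807/294491 = -101439677564/10617873005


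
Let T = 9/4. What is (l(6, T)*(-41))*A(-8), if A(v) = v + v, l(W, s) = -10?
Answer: -6560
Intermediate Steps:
T = 9/4 (T = 9*(¼) = 9/4 ≈ 2.2500)
A(v) = 2*v
(l(6, T)*(-41))*A(-8) = (-10*(-41))*(2*(-8)) = 410*(-16) = -6560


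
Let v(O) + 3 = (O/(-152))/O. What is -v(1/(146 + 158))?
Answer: 457/152 ≈ 3.0066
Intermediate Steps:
v(O) = -457/152 (v(O) = -3 + (O/(-152))/O = -3 + (O*(-1/152))/O = -3 + (-O/152)/O = -3 - 1/152 = -457/152)
-v(1/(146 + 158)) = -1*(-457/152) = 457/152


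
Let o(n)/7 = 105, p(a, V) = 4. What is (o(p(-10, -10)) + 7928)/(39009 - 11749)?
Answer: 8663/27260 ≈ 0.31779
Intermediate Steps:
o(n) = 735 (o(n) = 7*105 = 735)
(o(p(-10, -10)) + 7928)/(39009 - 11749) = (735 + 7928)/(39009 - 11749) = 8663/27260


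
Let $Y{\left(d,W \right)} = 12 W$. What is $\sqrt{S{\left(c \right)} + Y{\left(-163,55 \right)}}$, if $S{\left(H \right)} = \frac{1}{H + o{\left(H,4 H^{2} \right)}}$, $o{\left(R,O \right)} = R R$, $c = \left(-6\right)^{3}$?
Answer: $\frac{\sqrt{39539017290}}{7740} \approx 25.69$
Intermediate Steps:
$c = -216$
$o{\left(R,O \right)} = R^{2}$
$S{\left(H \right)} = \frac{1}{H + H^{2}}$
$\sqrt{S{\left(c \right)} + Y{\left(-163,55 \right)}} = \sqrt{\frac{1}{\left(-216\right) \left(1 - 216\right)} + 12 \cdot 55} = \sqrt{- \frac{1}{216 \left(-215\right)} + 660} = \sqrt{\left(- \frac{1}{216}\right) \left(- \frac{1}{215}\right) + 660} = \sqrt{\frac{1}{46440} + 660} = \sqrt{\frac{30650401}{46440}} = \frac{\sqrt{39539017290}}{7740}$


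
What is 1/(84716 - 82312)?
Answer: 1/2404 ≈ 0.00041597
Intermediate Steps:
1/(84716 - 82312) = 1/2404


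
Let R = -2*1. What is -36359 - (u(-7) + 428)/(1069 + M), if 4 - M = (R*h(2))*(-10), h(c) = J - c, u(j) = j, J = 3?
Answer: -38286448/1053 ≈ -36359.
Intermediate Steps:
h(c) = 3 - c
R = -2
M = -16 (M = 4 - (-2*(3 - 1*2))*(-10) = 4 - (-2*(3 - 2))*(-10) = 4 - (-2*1)*(-10) = 4 - (-2)*(-10) = 4 - 1*20 = 4 - 20 = -16)
-36359 - (u(-7) + 428)/(1069 + M) = -36359 - (-7 + 428)/(1069 - 16) = -36359 - 421/1053 = -38286448/1053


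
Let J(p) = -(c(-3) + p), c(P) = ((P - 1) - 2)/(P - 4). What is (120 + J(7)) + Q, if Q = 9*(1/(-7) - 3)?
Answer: 587/7 ≈ 83.857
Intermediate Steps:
c(P) = (-3 + P)/(-4 + P) (c(P) = ((-1 + P) - 2)/(-4 + P) = (-3 + P)/(-4 + P))
J(p) = -6/7 - p (J(p) = -((-3 - 3)/(-4 - 3) + p) = -(-6/(-7) + p) = -(-⅐*(-6) + p) = -(6/7 + p) = -6/7 - p)
Q = -198/7 (Q = 9*(-⅐ - 3) = 9*(-22/7) = -198/7 ≈ -28.286)
(120 + J(7)) + Q = (120 + (-6/7 - 1*7)) - 198/7 = (120 + (-6/7 - 7)) - 198/7 = (120 - 55/7) - 198/7 = 785/7 - 198/7 = 587/7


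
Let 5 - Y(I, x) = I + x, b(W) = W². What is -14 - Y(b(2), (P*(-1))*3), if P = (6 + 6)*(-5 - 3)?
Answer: 273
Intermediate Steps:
P = -96 (P = 12*(-8) = -96)
Y(I, x) = 5 - I - x (Y(I, x) = 5 - (I + x) = 5 + (-I - x) = 5 - I - x)
-14 - Y(b(2), (P*(-1))*3) = -14 - (5 - 1*2² - (-96*(-1))*3) = -14 - (5 - 1*4 - 96*3) = -14 - (5 - 4 - 1*288) = -14 - (5 - 4 - 288) = -14 - 1*(-287) = -14 + 287 = 273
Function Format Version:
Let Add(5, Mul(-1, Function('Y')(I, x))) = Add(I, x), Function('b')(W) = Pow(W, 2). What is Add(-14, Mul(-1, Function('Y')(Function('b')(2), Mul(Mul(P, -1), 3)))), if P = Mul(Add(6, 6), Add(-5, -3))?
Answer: 273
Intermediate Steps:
P = -96 (P = Mul(12, -8) = -96)
Function('Y')(I, x) = Add(5, Mul(-1, I), Mul(-1, x)) (Function('Y')(I, x) = Add(5, Mul(-1, Add(I, x))) = Add(5, Add(Mul(-1, I), Mul(-1, x))) = Add(5, Mul(-1, I), Mul(-1, x)))
Add(-14, Mul(-1, Function('Y')(Function('b')(2), Mul(Mul(P, -1), 3)))) = Add(-14, Mul(-1, Add(5, Mul(-1, Pow(2, 2)), Mul(-1, Mul(Mul(-96, -1), 3))))) = Add(-14, Mul(-1, Add(5, Mul(-1, 4), Mul(-1, Mul(96, 3))))) = Add(-14, Mul(-1, Add(5, -4, Mul(-1, 288)))) = Add(-14, Mul(-1, Add(5, -4, -288))) = Add(-14, Mul(-1, -287)) = Add(-14, 287) = 273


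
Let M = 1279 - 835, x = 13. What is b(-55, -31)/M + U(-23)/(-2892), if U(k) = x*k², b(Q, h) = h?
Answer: -65480/26751 ≈ -2.4478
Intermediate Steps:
M = 444
U(k) = 13*k²
b(-55, -31)/M + U(-23)/(-2892) = -31/444 + (13*(-23)²)/(-2892) = -31*1/444 + (13*529)*(-1/2892) = -31/444 + 6877*(-1/2892) = -31/444 - 6877/2892 = -65480/26751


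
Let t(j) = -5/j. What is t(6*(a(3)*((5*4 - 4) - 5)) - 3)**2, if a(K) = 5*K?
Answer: 25/974169 ≈ 2.5663e-5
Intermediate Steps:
t(6*(a(3)*((5*4 - 4) - 5)) - 3)**2 = (-5/(6*((5*3)*((5*4 - 4) - 5)) - 3))**2 = (-5/(6*(15*((20 - 4) - 5)) - 3))**2 = (-5/(6*(15*(16 - 5)) - 3))**2 = (-5/(6*(15*11) - 3))**2 = (-5/(6*165 - 3))**2 = (-5/(990 - 3))**2 = (-5/987)**2 = 25/974169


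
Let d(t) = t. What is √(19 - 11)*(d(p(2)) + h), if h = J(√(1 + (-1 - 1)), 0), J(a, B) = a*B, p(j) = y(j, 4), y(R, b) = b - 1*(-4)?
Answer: 16*√2 ≈ 22.627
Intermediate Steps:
y(R, b) = 4 + b (y(R, b) = b + 4 = 4 + b)
p(j) = 8 (p(j) = 4 + 4 = 8)
J(a, B) = B*a
h = 0 (h = 0*√(1 + (-1 - 1)) = 0*√(1 - 2) = 0*√(-1) = 0*I = 0)
√(19 - 11)*(d(p(2)) + h) = √(19 - 11)*(8 + 0) = √8*8 = (2*√2)*8 = 16*√2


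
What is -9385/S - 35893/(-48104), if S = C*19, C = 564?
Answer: -16706663/128870616 ≈ -0.12964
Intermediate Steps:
S = 10716 (S = 564*19 = 10716)
-9385/S - 35893/(-48104) = -9385/10716 - 35893/(-48104) = -9385*1/10716 - 35893*(-1/48104) = -9385/10716 + 35893/48104 = -16706663/128870616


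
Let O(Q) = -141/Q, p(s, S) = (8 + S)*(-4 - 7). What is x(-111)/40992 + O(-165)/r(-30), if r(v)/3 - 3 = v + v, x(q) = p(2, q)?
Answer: 2909747/128509920 ≈ 0.022642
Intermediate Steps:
p(s, S) = -88 - 11*S (p(s, S) = (8 + S)*(-11) = -88 - 11*S)
x(q) = -88 - 11*q
r(v) = 9 + 6*v (r(v) = 9 + 3*(v + v) = 9 + 3*(2*v) = 9 + 6*v)
x(-111)/40992 + O(-165)/r(-30) = (-88 - 11*(-111))/40992 + (-141/(-165))/(9 + 6*(-30)) = (-88 + 1221)*(1/40992) + (-141*(-1/165))/(9 - 180) = 1133*(1/40992) + (47/55)/(-171) = 1133/40992 + (47/55)*(-1/171) = 1133/40992 - 47/9405 = 2909747/128509920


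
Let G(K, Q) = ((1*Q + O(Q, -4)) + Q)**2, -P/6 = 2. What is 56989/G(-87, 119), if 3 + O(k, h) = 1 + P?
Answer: 56989/50176 ≈ 1.1358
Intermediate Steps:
P = -12 (P = -6*2 = -12)
O(k, h) = -14 (O(k, h) = -3 + (1 - 12) = -3 - 11 = -14)
G(K, Q) = (-14 + 2*Q)**2 (G(K, Q) = ((1*Q - 14) + Q)**2 = ((Q - 14) + Q)**2 = ((-14 + Q) + Q)**2 = (-14 + 2*Q)**2)
56989/G(-87, 119) = 56989/((4*(-7 + 119)**2)) = 56989/((4*112**2)) = 56989/((4*12544)) = 56989/50176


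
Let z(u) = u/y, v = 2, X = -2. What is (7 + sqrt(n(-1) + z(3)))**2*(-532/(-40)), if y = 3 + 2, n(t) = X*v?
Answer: 15162/25 + 931*I*sqrt(85)/25 ≈ 606.48 + 343.34*I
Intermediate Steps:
n(t) = -4 (n(t) = -2*2 = -4)
y = 5
z(u) = u/5
(7 + sqrt(n(-1) + z(3)))**2*(-532/(-40)) = (7 + sqrt(-4 + (1/5)*3))**2*(-532/(-40)) = (7 + sqrt(-4 + 3/5))**2*(-532*(-1/40)) = (7 + sqrt(-17/5))**2*(133/10) = (7 + I*sqrt(85)/5)**2*(133/10) = 133*(7 + I*sqrt(85)/5)**2/10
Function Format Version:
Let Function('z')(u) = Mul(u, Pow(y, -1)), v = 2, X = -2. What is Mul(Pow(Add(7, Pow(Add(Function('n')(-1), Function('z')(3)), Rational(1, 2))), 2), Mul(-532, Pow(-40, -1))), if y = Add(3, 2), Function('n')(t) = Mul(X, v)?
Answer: Add(Rational(15162, 25), Mul(Rational(931, 25), I, Pow(85, Rational(1, 2)))) ≈ Add(606.48, Mul(343.34, I))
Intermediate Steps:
Function('n')(t) = -4 (Function('n')(t) = Mul(-2, 2) = -4)
y = 5
Function('z')(u) = Mul(Rational(1, 5), u) (Function('z')(u) = Mul(u, Pow(5, -1)) = Mul(u, Rational(1, 5)) = Mul(Rational(1, 5), u))
Mul(Pow(Add(7, Pow(Add(Function('n')(-1), Function('z')(3)), Rational(1, 2))), 2), Mul(-532, Pow(-40, -1))) = Mul(Pow(Add(7, Pow(Add(-4, Mul(Rational(1, 5), 3)), Rational(1, 2))), 2), Mul(-532, Pow(-40, -1))) = Mul(Pow(Add(7, Pow(Add(-4, Rational(3, 5)), Rational(1, 2))), 2), Mul(-532, Rational(-1, 40))) = Mul(Pow(Add(7, Pow(Rational(-17, 5), Rational(1, 2))), 2), Rational(133, 10)) = Mul(Pow(Add(7, Mul(Rational(1, 5), I, Pow(85, Rational(1, 2)))), 2), Rational(133, 10)) = Mul(Rational(133, 10), Pow(Add(7, Mul(Rational(1, 5), I, Pow(85, Rational(1, 2)))), 2))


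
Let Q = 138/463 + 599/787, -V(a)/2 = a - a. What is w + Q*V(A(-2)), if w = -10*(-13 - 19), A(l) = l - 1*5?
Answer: 320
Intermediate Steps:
A(l) = -5 + l (A(l) = l - 5 = -5 + l)
V(a) = 0 (V(a) = -2*(a - a) = -2*0 = 0)
Q = 385943/364381 (Q = 138*(1/463) + 599*(1/787) = 138/463 + 599/787 = 385943/364381 ≈ 1.0592)
w = 320 (w = -10*(-32) = 320)
w + Q*V(A(-2)) = 320 + (385943/364381)*0 = 320 + 0 = 320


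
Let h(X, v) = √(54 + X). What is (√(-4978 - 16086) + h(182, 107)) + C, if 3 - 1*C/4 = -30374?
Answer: 121508 + 2*√59 + 2*I*√5266 ≈ 1.2152e+5 + 145.13*I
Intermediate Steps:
C = 121508 (C = 12 - 4*(-30374) = 12 + 121496 = 121508)
(√(-4978 - 16086) + h(182, 107)) + C = (√(-4978 - 16086) + √(54 + 182)) + 121508 = (√(-21064) + √236) + 121508 = (2*I*√5266 + 2*√59) + 121508 = (2*√59 + 2*I*√5266) + 121508 = 121508 + 2*√59 + 2*I*√5266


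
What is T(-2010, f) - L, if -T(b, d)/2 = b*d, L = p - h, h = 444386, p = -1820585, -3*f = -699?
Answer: 3201631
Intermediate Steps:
f = 233 (f = -⅓*(-699) = 233)
L = -2264971 (L = -1820585 - 1*444386 = -1820585 - 444386 = -2264971)
T(b, d) = -2*b*d
T(-2010, f) - L = -2*(-2010)*233 - 1*(-2264971) = 936660 + 2264971 = 3201631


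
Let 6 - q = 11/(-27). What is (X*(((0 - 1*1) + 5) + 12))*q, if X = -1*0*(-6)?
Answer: 0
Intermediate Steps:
q = 173/27 (q = 6 - 11/(-27) = 6 - 11*(-1)/27 = 6 - 1*(-11/27) = 6 + 11/27 = 173/27 ≈ 6.4074)
X = 0 (X = 0*(-6) = 0)
(X*(((0 - 1*1) + 5) + 12))*q = (0*(((0 - 1*1) + 5) + 12))*(173/27) = (0*(((0 - 1) + 5) + 12))*(173/27) = (0*((-1 + 5) + 12))*(173/27) = (0*(4 + 12))*(173/27) = (0*16)*(173/27) = 0*(173/27) = 0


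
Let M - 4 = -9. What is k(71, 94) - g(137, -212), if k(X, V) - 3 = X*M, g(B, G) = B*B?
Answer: -19121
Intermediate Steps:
M = -5 (M = 4 - 9 = -5)
g(B, G) = B**2
k(X, V) = 3 - 5*X (k(X, V) = 3 + X*(-5) = 3 - 5*X)
k(71, 94) - g(137, -212) = (3 - 5*71) - 1*137**2 = (3 - 355) - 1*18769 = -352 - 18769 = -19121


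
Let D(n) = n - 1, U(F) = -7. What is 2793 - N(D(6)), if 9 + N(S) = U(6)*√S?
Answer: 2802 + 7*√5 ≈ 2817.7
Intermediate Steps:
D(n) = -1 + n
N(S) = -9 - 7*√S
2793 - N(D(6)) = 2793 - (-9 - 7*√(-1 + 6)) = 2793 - (-9 - 7*√5) = 2793 + (9 + 7*√5) = 2802 + 7*√5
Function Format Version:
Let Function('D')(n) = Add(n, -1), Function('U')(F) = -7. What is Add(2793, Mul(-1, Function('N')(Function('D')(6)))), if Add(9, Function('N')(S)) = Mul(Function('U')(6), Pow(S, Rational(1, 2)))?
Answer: Add(2802, Mul(7, Pow(5, Rational(1, 2)))) ≈ 2817.7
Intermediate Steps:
Function('D')(n) = Add(-1, n)
Function('N')(S) = Add(-9, Mul(-7, Pow(S, Rational(1, 2))))
Add(2793, Mul(-1, Function('N')(Function('D')(6)))) = Add(2793, Mul(-1, Add(-9, Mul(-7, Pow(Add(-1, 6), Rational(1, 2)))))) = Add(2793, Mul(-1, Add(-9, Mul(-7, Pow(5, Rational(1, 2)))))) = Add(2793, Add(9, Mul(7, Pow(5, Rational(1, 2))))) = Add(2802, Mul(7, Pow(5, Rational(1, 2))))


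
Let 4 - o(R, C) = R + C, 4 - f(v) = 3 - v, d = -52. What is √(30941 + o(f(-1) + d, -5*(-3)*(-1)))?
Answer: 2*√7753 ≈ 176.10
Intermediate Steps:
f(v) = 1 + v (f(v) = 4 - (3 - v) = 4 + (-3 + v) = 1 + v)
o(R, C) = 4 - C - R (o(R, C) = 4 - (R + C) = 4 - (C + R) = 4 + (-C - R) = 4 - C - R)
√(30941 + o(f(-1) + d, -5*(-3)*(-1))) = √(30941 + (4 - (-5*(-3))*(-1) - ((1 - 1) - 52))) = √(30941 + (4 - 15*(-1) - (0 - 52))) = √(30941 + (4 - 1*(-15) - 1*(-52))) = √(30941 + (4 + 15 + 52)) = √(30941 + 71) = √31012 = 2*√7753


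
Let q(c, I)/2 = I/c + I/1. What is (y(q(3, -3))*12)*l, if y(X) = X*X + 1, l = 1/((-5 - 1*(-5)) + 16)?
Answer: 195/4 ≈ 48.750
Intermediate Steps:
l = 1/16 (l = 1/((-5 + 5) + 16) = 1/(0 + 16) = 1/16 ≈ 0.062500)
q(c, I) = 2*I + 2*I/c (q(c, I) = 2*(I/c + I/1) = 2*(I/c + I*1) = 2*(I/c + I) = 2*(I + I/c) = 2*I + 2*I/c)
y(X) = 1 + X² (y(X) = X² + 1 = 1 + X²)
(y(q(3, -3))*12)*l = ((1 + (2*(-3)*(1 + 3)/3)²)*12)*(1/16) = ((1 + (2*(-3)*(⅓)*4)²)*12)*(1/16) = ((1 + (-8)²)*12)*(1/16) = ((1 + 64)*12)*(1/16) = (65*12)*(1/16) = 780*(1/16) = 195/4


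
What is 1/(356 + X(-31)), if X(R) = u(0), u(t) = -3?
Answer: 1/353 ≈ 0.0028329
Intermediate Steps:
X(R) = -3
1/(356 + X(-31)) = 1/(356 - 3) = 1/353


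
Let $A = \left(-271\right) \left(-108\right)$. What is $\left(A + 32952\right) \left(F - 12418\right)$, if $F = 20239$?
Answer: $486622620$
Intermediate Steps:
$A = 29268$
$\left(A + 32952\right) \left(F - 12418\right) = \left(29268 + 32952\right) \left(20239 - 12418\right) = 62220 \cdot 7821 = 486622620$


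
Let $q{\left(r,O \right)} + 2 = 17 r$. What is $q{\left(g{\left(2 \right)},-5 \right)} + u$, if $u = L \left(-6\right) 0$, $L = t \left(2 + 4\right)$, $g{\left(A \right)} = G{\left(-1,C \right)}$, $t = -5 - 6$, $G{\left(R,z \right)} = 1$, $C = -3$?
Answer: $15$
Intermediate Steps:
$t = -11$ ($t = -5 - 6 = -11$)
$g{\left(A \right)} = 1$
$q{\left(r,O \right)} = -2 + 17 r$
$L = -66$ ($L = - 11 \left(2 + 4\right) = \left(-11\right) 6 = -66$)
$u = 0$ ($u = \left(-66\right) \left(-6\right) 0 = 396 \cdot 0 = 0$)
$q{\left(g{\left(2 \right)},-5 \right)} + u = \left(-2 + 17 \cdot 1\right) + 0 = \left(-2 + 17\right) + 0 = 15 + 0 = 15$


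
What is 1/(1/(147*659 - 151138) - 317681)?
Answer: -54265/17238959466 ≈ -3.1478e-6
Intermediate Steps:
1/(1/(147*659 - 151138) - 317681) = 1/(1/(96873 - 151138) - 317681) = 1/(1/(-54265) - 317681) = 1/(-1/54265 - 317681) = 1/(-17238959466/54265) = -54265/17238959466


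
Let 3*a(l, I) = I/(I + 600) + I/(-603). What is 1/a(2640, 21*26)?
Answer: -115173/16471 ≈ -6.9925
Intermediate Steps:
a(l, I) = -I/1809 + I/(3*(600 + I)) (a(l, I) = (I/(I + 600) + I/(-603))/3 = (I/(600 + I) + I*(-1/603))/3 = (I/(600 + I) - I/603)/3 = (-I/603 + I/(600 + I))/3 = -I/1809 + I/(3*(600 + I)))
1/a(2640, 21*26) = 1/((21*26)*(3 - 21*26)/(1809*(600 + 21*26))) = 1/((1/1809)*546*(3 - 1*546)/(600 + 546)) = 1/((1/1809)*546*(3 - 546)/1146) = 1/((1/1809)*546*(1/1146)*(-543)) = 1/(-16471/115173) = -115173/16471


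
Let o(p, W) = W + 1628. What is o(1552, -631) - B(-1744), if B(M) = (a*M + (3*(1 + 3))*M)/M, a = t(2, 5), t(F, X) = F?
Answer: 983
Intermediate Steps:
a = 2
o(p, W) = 1628 + W
B(M) = 14 (B(M) = (2*M + (3*(1 + 3))*M)/M = (2*M + (3*4)*M)/M = (2*M + 12*M)/M = (14*M)/M = 14)
o(1552, -631) - B(-1744) = (1628 - 631) - 1*14 = 997 - 14 = 983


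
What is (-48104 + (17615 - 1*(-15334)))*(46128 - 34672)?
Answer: -173615680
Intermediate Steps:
(-48104 + (17615 - 1*(-15334)))*(46128 - 34672) = (-48104 + (17615 + 15334))*11456 = (-48104 + 32949)*11456 = -15155*11456 = -173615680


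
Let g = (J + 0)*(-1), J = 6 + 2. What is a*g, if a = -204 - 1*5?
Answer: 1672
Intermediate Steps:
J = 8
a = -209 (a = -204 - 5 = -209)
g = -8 (g = (8 + 0)*(-1) = 8*(-1) = -8)
a*g = -209*(-8) = 1672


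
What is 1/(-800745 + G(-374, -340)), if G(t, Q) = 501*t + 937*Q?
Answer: -1/1306699 ≈ -7.6529e-7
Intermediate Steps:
1/(-800745 + G(-374, -340)) = 1/(-800745 + (501*(-374) + 937*(-340))) = 1/(-800745 + (-187374 - 318580)) = 1/(-800745 - 505954) = 1/(-1306699) = -1/1306699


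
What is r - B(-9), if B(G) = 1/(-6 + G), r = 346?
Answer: 5191/15 ≈ 346.07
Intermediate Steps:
r - B(-9) = 346 - 1/(-6 - 9) = 346 - 1/(-15) = 346 - 1*(-1/15) = 346 + 1/15 = 5191/15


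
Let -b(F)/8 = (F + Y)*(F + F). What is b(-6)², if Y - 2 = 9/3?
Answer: 9216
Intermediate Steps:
Y = 5 (Y = 2 + 9/3 = 2 + 9*(⅓) = 2 + 3 = 5)
b(F) = -16*F*(5 + F) (b(F) = -8*(F + 5)*(F + F) = -8*(5 + F)*2*F = -16*F*(5 + F))
b(-6)² = (-16*(-6)*(5 - 6))² = (-16*(-6)*(-1))² = (-96)² = 9216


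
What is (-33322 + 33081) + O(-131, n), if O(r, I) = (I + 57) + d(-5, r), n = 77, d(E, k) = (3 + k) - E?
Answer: -230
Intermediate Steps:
d(E, k) = 3 + k - E
O(r, I) = 65 + I + r (O(r, I) = (I + 57) + (3 + r - 1*(-5)) = (57 + I) + (3 + r + 5) = (57 + I) + (8 + r) = 65 + I + r)
(-33322 + 33081) + O(-131, n) = (-33322 + 33081) + (65 + 77 - 131) = -241 + 11 = -230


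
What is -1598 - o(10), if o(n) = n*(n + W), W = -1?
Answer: -1688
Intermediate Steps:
o(n) = n*(-1 + n) (o(n) = n*(n - 1) = n*(-1 + n))
-1598 - o(10) = -1598 - 10*(-1 + 10) = -1598 - 10*9 = -1598 - 1*90 = -1598 - 90 = -1688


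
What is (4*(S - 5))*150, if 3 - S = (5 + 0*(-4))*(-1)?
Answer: 1800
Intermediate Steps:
S = 8 (S = 3 - (5 + 0*(-4))*(-1) = 3 - (5 + 0)*(-1) = 3 - 5*(-1) = 3 - 1*(-5) = 3 + 5 = 8)
(4*(S - 5))*150 = (4*(8 - 5))*150 = (4*3)*150 = 12*150 = 1800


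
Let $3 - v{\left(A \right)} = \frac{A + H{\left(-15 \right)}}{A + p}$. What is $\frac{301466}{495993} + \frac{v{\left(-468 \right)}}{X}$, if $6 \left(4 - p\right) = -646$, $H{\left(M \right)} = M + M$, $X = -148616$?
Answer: $\frac{47893205722855}{78798657890472} \approx 0.60779$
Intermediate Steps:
$H{\left(M \right)} = 2 M$
$p = \frac{335}{3}$ ($p = 4 - - \frac{323}{3} = 4 + \frac{323}{3} = \frac{335}{3} \approx 111.67$)
$v{\left(A \right)} = 3 - \frac{-30 + A}{\frac{335}{3} + A}$ ($v{\left(A \right)} = 3 - \frac{A + 2 \left(-15\right)}{A + \frac{335}{3}} = 3 - \frac{A - 30}{\frac{335}{3} + A} = 3 - \frac{-30 + A}{\frac{335}{3} + A}$)
$\frac{301466}{495993} + \frac{v{\left(-468 \right)}}{X} = \frac{301466}{495993} + \frac{3 \frac{1}{335 + 3 \left(-468\right)} \left(365 + 2 \left(-468\right)\right)}{-148616} = 301466 \cdot \frac{1}{495993} + \frac{3 \left(365 - 936\right)}{335 - 1404} \left(- \frac{1}{148616}\right) = \frac{301466}{495993} + 3 \frac{1}{-1069} \left(-571\right) \left(- \frac{1}{148616}\right) = \frac{301466}{495993} + 3 \left(- \frac{1}{1069}\right) \left(-571\right) \left(- \frac{1}{148616}\right) = \frac{301466}{495993} + \frac{1713}{1069} \left(- \frac{1}{148616}\right) = \frac{301466}{495993} - \frac{1713}{158870504} = \frac{47893205722855}{78798657890472}$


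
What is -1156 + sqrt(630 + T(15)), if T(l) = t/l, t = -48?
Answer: -1156 + sqrt(15670)/5 ≈ -1131.0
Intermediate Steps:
T(l) = -48/l
-1156 + sqrt(630 + T(15)) = -1156 + sqrt(630 - 48/15) = -1156 + sqrt(630 - 48*1/15) = -1156 + sqrt(630 - 16/5) = -1156 + sqrt(3134/5) = -1156 + sqrt(15670)/5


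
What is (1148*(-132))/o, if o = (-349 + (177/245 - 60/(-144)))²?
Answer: -1309816569600/1045937789521 ≈ -1.2523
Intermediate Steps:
o = 1045937789521/8643600 (o = (-349 + (177*(1/245) - 60*(-1/144)))² = (-349 + (177/245 + 5/12))² = (-349 + 3349/2940)² = (-1022711/2940)² = 1045937789521/8643600 ≈ 1.2101e+5)
(1148*(-132))/o = (1148*(-132))/(1045937789521/8643600) = -151536*8643600/1045937789521 = -1309816569600/1045937789521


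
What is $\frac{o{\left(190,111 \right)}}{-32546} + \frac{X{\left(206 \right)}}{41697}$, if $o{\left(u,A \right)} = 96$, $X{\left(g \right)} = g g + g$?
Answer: $\frac{76879090}{75392809} \approx 1.0197$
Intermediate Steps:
$X{\left(g \right)} = g + g^{2}$ ($X{\left(g \right)} = g^{2} + g = g + g^{2}$)
$\frac{o{\left(190,111 \right)}}{-32546} + \frac{X{\left(206 \right)}}{41697} = \frac{96}{-32546} + \frac{206 \left(1 + 206\right)}{41697} = 96 \left(- \frac{1}{32546}\right) + 206 \cdot 207 \cdot \frac{1}{41697} = - \frac{48}{16273} + 42642 \cdot \frac{1}{41697} = - \frac{48}{16273} + \frac{4738}{4633} = \frac{76879090}{75392809}$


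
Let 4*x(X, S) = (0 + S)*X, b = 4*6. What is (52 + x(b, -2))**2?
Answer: 1600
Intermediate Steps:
b = 24
x(X, S) = S*X/4 (x(X, S) = ((0 + S)*X)/4 = (S*X)/4 = S*X/4)
(52 + x(b, -2))**2 = (52 + (1/4)*(-2)*24)**2 = (52 - 12)**2 = 40**2 = 1600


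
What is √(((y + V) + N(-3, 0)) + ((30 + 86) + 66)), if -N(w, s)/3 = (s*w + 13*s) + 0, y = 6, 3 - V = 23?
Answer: 2*√42 ≈ 12.961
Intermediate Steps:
V = -20 (V = 3 - 1*23 = 3 - 23 = -20)
N(w, s) = -39*s - 3*s*w (N(w, s) = -3*((s*w + 13*s) + 0) = -3*((13*s + s*w) + 0) = -3*(13*s + s*w) = -39*s - 3*s*w)
√(((y + V) + N(-3, 0)) + ((30 + 86) + 66)) = √(((6 - 20) - 3*0*(13 - 3)) + ((30 + 86) + 66)) = √((-14 - 3*0*10) + (116 + 66)) = √((-14 + 0) + 182) = √(-14 + 182) = √168 = 2*√42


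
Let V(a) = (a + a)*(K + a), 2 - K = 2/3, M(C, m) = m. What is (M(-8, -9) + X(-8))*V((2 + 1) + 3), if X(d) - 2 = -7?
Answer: -1232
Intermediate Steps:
X(d) = -5 (X(d) = 2 - 7 = -5)
K = 4/3 (K = 2 - 2/3 = 2 - 1*⅔ = 2 - ⅔ = 4/3 ≈ 1.3333)
V(a) = 2*a*(4/3 + a) (V(a) = (a + a)*(4/3 + a) = (2*a)*(4/3 + a) = 2*a*(4/3 + a))
(M(-8, -9) + X(-8))*V((2 + 1) + 3) = (-9 - 5)*(2*((2 + 1) + 3)*(4 + 3*((2 + 1) + 3))/3) = -28*(3 + 3)*(4 + 3*(3 + 3))/3 = -28*6*(4 + 3*6)/3 = -28*6*(4 + 18)/3 = -28*6*22/3 = -14*88 = -1232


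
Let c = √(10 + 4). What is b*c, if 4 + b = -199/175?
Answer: -899*√14/175 ≈ -19.221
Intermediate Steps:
b = -899/175 (b = -4 - 199/175 = -899/175 ≈ -5.1371)
c = √14 ≈ 3.7417
b*c = -899*√14/175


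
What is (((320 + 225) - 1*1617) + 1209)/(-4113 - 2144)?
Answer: -137/6257 ≈ -0.021895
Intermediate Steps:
(((320 + 225) - 1*1617) + 1209)/(-4113 - 2144) = ((545 - 1617) + 1209)/(-6257) = (-1072 + 1209)*(-1/6257) = 137*(-1/6257) = -137/6257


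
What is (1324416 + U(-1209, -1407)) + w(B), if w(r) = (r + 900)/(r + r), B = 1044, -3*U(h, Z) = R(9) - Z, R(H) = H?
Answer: 38394403/29 ≈ 1.3239e+6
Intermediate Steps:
U(h, Z) = -3 + Z/3 (U(h, Z) = -(9 - Z)/3 = -3 + Z/3)
w(r) = (900 + r)/(2*r) (w(r) = (900 + r)/((2*r)) = (900 + r)*(1/(2*r)) = (900 + r)/(2*r))
(1324416 + U(-1209, -1407)) + w(B) = (1324416 + (-3 + (1/3)*(-1407))) + (1/2)*(900 + 1044)/1044 = (1324416 + (-3 - 469)) + (1/2)*(1/1044)*1944 = (1324416 - 472) + 27/29 = 1323944 + 27/29 = 38394403/29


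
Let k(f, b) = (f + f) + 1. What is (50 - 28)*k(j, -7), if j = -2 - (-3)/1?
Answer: 66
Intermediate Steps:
j = 1 (j = -2 - (-3) = -2 - 1*(-3) = -2 + 3 = 1)
k(f, b) = 1 + 2*f (k(f, b) = 2*f + 1 = 1 + 2*f)
(50 - 28)*k(j, -7) = (50 - 28)*(1 + 2*1) = 22*(1 + 2) = 22*3 = 66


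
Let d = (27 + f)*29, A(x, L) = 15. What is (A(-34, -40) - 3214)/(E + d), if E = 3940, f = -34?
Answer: -3199/3737 ≈ -0.85603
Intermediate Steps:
d = -203 (d = (27 - 34)*29 = -7*29 = -203)
(A(-34, -40) - 3214)/(E + d) = (15 - 3214)/(3940 - 203) = -3199/3737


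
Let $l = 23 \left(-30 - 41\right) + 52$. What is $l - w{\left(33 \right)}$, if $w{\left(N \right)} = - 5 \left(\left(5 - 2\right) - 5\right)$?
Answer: $-1591$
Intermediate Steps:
$w{\left(N \right)} = 10$ ($w{\left(N \right)} = - 5 \left(3 - 5\right) = \left(-5\right) \left(-2\right) = 10$)
$l = -1581$ ($l = 23 \left(-30 - 41\right) + 52 = 23 \left(-71\right) + 52 = -1633 + 52 = -1581$)
$l - w{\left(33 \right)} = -1581 - 10 = -1591$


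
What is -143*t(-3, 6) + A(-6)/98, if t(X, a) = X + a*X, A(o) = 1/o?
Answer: 1765763/588 ≈ 3003.0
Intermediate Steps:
t(X, a) = X + X*a
-143*t(-3, 6) + A(-6)/98 = -(-429)*(1 + 6) + 1/(-6*98) = -(-429)*7 - ⅙*1/98 = -143*(-21) - 1/588 = 3003 - 1/588 = 1765763/588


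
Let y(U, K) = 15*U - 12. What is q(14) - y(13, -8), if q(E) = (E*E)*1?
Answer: 13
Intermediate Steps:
y(U, K) = -12 + 15*U
q(E) = E² (q(E) = E²*1 = E²)
q(14) - y(13, -8) = 14² - (-12 + 15*13) = 196 - (-12 + 195) = 196 - 1*183 = 196 - 183 = 13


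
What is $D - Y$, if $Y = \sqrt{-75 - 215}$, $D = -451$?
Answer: $-451 - i \sqrt{290} \approx -451.0 - 17.029 i$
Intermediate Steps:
$Y = i \sqrt{290}$ ($Y = \sqrt{-290} = i \sqrt{290} \approx 17.029 i$)
$D - Y = -451 - i \sqrt{290}$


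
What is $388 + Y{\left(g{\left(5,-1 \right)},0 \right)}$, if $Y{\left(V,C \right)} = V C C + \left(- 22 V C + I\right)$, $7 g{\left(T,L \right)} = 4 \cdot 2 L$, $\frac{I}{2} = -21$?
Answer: $346$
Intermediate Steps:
$I = -42$ ($I = 2 \left(-21\right) = -42$)
$g{\left(T,L \right)} = \frac{8 L}{7}$ ($g{\left(T,L \right)} = \frac{4 \cdot 2 L}{7} = \frac{8 L}{7}$)
$Y{\left(V,C \right)} = -42 + V C^{2} - 22 C V$ ($Y{\left(V,C \right)} = V C C + \left(- 22 V C - 42\right) = C V C - \left(42 + 22 C V\right) = V C^{2} - \left(42 + 22 C V\right) = -42 + V C^{2} - 22 C V$)
$388 + Y{\left(g{\left(5,-1 \right)},0 \right)} = 388 - \left(42 - \frac{8}{7} \left(-1\right) 0^{2}\right) = 388 - \left(42 + 0 \left(- \frac{8}{7}\right)\right) = 388 + \left(-42 + 0 + 0\right) = 388 - 42 = 346$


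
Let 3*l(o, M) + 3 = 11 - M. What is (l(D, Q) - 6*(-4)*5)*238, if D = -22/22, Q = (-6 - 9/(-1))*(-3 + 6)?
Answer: 85442/3 ≈ 28481.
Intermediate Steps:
Q = 9 (Q = (-6 - 9*(-1))*3 = (-6 + 9)*3 = 3*3 = 9)
D = -1 (D = -22*1/22 = -1)
l(o, M) = 8/3 - M/3 (l(o, M) = -1 + (11 - M)/3 = -1 + (11/3 - M/3) = 8/3 - M/3)
(l(D, Q) - 6*(-4)*5)*238 = ((8/3 - 1/3*9) - 6*(-4)*5)*238 = ((8/3 - 3) + 24*5)*238 = (-1/3 + 120)*238 = (359/3)*238 = 85442/3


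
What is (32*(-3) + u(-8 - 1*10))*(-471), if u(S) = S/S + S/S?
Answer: 44274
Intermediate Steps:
u(S) = 2 (u(S) = 1 + 1 = 2)
(32*(-3) + u(-8 - 1*10))*(-471) = (32*(-3) + 2)*(-471) = (-96 + 2)*(-471) = -94*(-471) = 44274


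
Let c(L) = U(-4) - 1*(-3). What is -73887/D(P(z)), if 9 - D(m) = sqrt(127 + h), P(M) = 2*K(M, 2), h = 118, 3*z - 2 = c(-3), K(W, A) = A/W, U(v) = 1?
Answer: 664983/164 + 517209*sqrt(5)/164 ≈ 11107.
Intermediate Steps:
c(L) = 4 (c(L) = 1 - 1*(-3) = 1 + 3 = 4)
z = 2 (z = 2/3 + (1/3)*4 = 2/3 + 4/3 = 2)
P(M) = 4/M (P(M) = 2*(2/M) = 4/M)
D(m) = 9 - 7*sqrt(5) (D(m) = 9 - sqrt(127 + 118) = 9 - sqrt(245) = 9 - 7*sqrt(5))
-73887/D(P(z)) = -73887/(9 - 7*sqrt(5))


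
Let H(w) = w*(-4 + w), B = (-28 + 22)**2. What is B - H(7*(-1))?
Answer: -41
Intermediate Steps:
B = 36 (B = (-6)**2 = 36)
B - H(7*(-1)) = 36 - 7*(-1)*(-4 + 7*(-1)) = 36 - (-7)*(-4 - 7) = 36 - (-7)*(-11) = 36 - 1*77 = 36 - 77 = -41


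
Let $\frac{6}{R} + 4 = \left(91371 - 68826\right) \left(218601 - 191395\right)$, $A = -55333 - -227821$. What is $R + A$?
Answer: $\frac{52898556536907}{306679633} \approx 1.7249 \cdot 10^{5}$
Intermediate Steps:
$A = 172488$ ($A = -55333 + 227821 = 172488$)
$R = \frac{3}{306679633}$ ($R = \frac{6}{-4 + \left(91371 - 68826\right) \left(218601 - 191395\right)} = \frac{6}{-4 + 22545 \cdot 27206} = \frac{6}{-4 + 613359270} = \frac{6}{613359266} = 6 \cdot \frac{1}{613359266} = \frac{3}{306679633} \approx 9.7822 \cdot 10^{-9}$)
$R + A = \frac{3}{306679633} + 172488 = \frac{52898556536907}{306679633}$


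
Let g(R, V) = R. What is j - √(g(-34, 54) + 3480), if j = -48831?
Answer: -48831 - √3446 ≈ -48890.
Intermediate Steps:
j - √(g(-34, 54) + 3480) = -48831 - √(-34 + 3480) = -48831 - √3446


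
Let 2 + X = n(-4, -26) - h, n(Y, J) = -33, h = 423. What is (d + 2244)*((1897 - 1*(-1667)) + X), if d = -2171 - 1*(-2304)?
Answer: 7382962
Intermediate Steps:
d = 133 (d = -2171 + 2304 = 133)
X = -458 (X = -2 + (-33 - 1*423) = -2 + (-33 - 423) = -2 - 456 = -458)
(d + 2244)*((1897 - 1*(-1667)) + X) = (133 + 2244)*((1897 - 1*(-1667)) - 458) = 2377*((1897 + 1667) - 458) = 2377*(3564 - 458) = 2377*3106 = 7382962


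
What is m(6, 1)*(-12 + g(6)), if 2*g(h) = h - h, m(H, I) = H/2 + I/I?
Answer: -48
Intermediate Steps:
m(H, I) = 1 + H/2 (m(H, I) = H*(1/2) + 1 = H/2 + 1 = 1 + H/2)
g(h) = 0 (g(h) = (h - h)/2 = (1/2)*0 = 0)
m(6, 1)*(-12 + g(6)) = (1 + (1/2)*6)*(-12 + 0) = (1 + 3)*(-12) = 4*(-12) = -48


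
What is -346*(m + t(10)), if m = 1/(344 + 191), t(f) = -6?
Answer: 1110314/535 ≈ 2075.4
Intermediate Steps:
m = 1/535 ≈ 0.0018692
-346*(m + t(10)) = -346*(1/535 - 6) = -346*(-3209/535) = 1110314/535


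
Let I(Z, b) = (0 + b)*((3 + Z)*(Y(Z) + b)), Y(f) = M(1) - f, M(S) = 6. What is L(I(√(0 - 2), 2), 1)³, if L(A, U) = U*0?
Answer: 0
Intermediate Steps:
Y(f) = 6 - f
I(Z, b) = b*(3 + Z)*(6 + b - Z) (I(Z, b) = (0 + b)*((3 + Z)*((6 - Z) + b)) = b*((3 + Z)*(6 + b - Z)) = b*(3 + Z)*(6 + b - Z))
L(A, U) = 0
L(I(√(0 - 2), 2), 1)³ = 0³ = 0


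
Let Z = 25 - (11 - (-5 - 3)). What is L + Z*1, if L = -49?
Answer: -43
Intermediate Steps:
Z = 6 (Z = 25 - (11 - 1*(-8)) = 25 - (11 + 8) = 25 - 1*19 = 25 - 19 = 6)
L + Z*1 = -49 + 6*1 = -49 + 6 = -43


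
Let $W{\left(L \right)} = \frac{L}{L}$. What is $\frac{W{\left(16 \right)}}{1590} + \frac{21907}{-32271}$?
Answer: $- \frac{3866651}{5701210} \approx -0.67822$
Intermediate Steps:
$W{\left(L \right)} = 1$
$\frac{W{\left(16 \right)}}{1590} + \frac{21907}{-32271} = 1 \cdot \frac{1}{1590} + \frac{21907}{-32271} = 1 \cdot \frac{1}{1590} + 21907 \left(- \frac{1}{32271}\right) = \frac{1}{1590} - \frac{21907}{32271} = - \frac{3866651}{5701210}$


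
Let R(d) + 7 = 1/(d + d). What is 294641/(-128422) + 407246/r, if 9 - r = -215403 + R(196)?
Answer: -4379393822023/10844499088234 ≈ -0.40384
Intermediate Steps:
R(d) = -7 + 1/(2*d) (R(d) = -7 + 1/(d + d) = -7 + 1/(2*d))
r = 84444247/392 (r = 9 - (-215403 + (-7 + (½)/196)) = 9 - (-215403 + (-7 + (½)*(1/196))) = 9 - (-215403 + (-7 + 1/392)) = 9 - (-215403 - 2743/392) = 9 - 1*(-84440719/392) = 9 + 84440719/392 = 84444247/392 ≈ 2.1542e+5)
294641/(-128422) + 407246/r = 294641/(-128422) + 407246/(84444247/392) = 294641*(-1/128422) + 407246*(392/84444247) = -294641/128422 + 159640432/84444247 = -4379393822023/10844499088234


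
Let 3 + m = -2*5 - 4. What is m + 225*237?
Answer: 53308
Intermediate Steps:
m = -17 (m = -3 + (-2*5 - 4) = -3 + (-10 - 4) = -3 - 14 = -17)
m + 225*237 = -17 + 225*237 = -17 + 53325 = 53308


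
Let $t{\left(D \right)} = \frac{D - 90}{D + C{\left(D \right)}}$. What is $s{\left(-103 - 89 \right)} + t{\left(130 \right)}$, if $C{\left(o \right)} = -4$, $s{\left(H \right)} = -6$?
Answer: $- \frac{358}{63} \approx -5.6825$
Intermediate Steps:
$t{\left(D \right)} = \frac{-90 + D}{-4 + D}$ ($t{\left(D \right)} = \frac{D - 90}{D - 4} = \frac{-90 + D}{-4 + D}$)
$s{\left(-103 - 89 \right)} + t{\left(130 \right)} = -6 + \frac{-90 + 130}{-4 + 130} = -6 + \frac{1}{126} \cdot 40 = -6 + \frac{20}{63} = - \frac{358}{63}$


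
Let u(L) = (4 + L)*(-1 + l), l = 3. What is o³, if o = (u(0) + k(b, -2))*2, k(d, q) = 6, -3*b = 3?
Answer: 21952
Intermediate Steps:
b = -1 (b = -⅓*3 = -1)
u(L) = 8 + 2*L (u(L) = (4 + L)*(-1 + 3) = (4 + L)*2 = 8 + 2*L)
o = 28 (o = ((8 + 2*0) + 6)*2 = ((8 + 0) + 6)*2 = (8 + 6)*2 = 14*2 = 28)
o³ = 28³ = 21952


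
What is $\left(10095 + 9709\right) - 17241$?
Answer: $2563$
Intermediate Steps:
$\left(10095 + 9709\right) - 17241 = 19804 - 17241 = 2563$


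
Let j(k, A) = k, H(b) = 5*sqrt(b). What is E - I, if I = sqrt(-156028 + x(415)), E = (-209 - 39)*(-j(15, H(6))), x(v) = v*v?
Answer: 3720 - sqrt(16197) ≈ 3592.7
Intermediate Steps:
x(v) = v**2
E = 3720 (E = (-209 - 39)*(-1*15) = -248*(-15) = 3720)
I = sqrt(16197) (I = sqrt(-156028 + 415**2) = sqrt(-156028 + 172225) = sqrt(16197) ≈ 127.27)
E - I = 3720 - sqrt(16197)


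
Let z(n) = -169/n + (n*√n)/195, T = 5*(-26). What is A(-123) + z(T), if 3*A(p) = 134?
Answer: 1379/30 - 2*I*√130/3 ≈ 45.967 - 7.6012*I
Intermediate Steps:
A(p) = 134/3 (A(p) = (⅓)*134 = 134/3)
T = -130
z(n) = -169/n + n^(3/2)/195 (z(n) = -169/n + n^(3/2)*(1/195) = -169/n + n^(3/2)/195)
A(-123) + z(T) = 134/3 + (1/195)*(-32955 + (-130)^(5/2))/(-130) = 134/3 + (1/195)*(-1/130)*(-32955 + 16900*I*√130) = 134/3 + (13/10 - 2*I*√130/3) = 1379/30 - 2*I*√130/3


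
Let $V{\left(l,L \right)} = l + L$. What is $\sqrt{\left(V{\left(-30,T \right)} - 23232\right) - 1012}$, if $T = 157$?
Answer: $i \sqrt{24117} \approx 155.3 i$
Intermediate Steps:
$V{\left(l,L \right)} = L + l$
$\sqrt{\left(V{\left(-30,T \right)} - 23232\right) - 1012} = \sqrt{\left(\left(157 - 30\right) - 23232\right) - 1012} = \sqrt{\left(127 - 23232\right) - 1012} = \sqrt{-23105 - 1012} = \sqrt{-24117} = i \sqrt{24117}$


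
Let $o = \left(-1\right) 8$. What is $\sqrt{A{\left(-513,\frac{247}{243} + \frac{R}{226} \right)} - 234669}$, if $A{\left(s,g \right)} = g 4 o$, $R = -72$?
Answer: $\frac{i \sqrt{2184647968293}}{3051} \approx 484.45 i$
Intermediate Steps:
$o = -8$
$A{\left(s,g \right)} = - 32 g$ ($A{\left(s,g \right)} = g 4 \left(-8\right) = 4 g \left(-8\right) = - 32 g$)
$\sqrt{A{\left(-513,\frac{247}{243} + \frac{R}{226} \right)} - 234669} = \sqrt{- 32 \left(\frac{247}{243} - \frac{72}{226}\right) - 234669} = \sqrt{- 32 \left(247 \cdot \frac{1}{243} - \frac{36}{113}\right) - 234669} = \sqrt{- 32 \left(\frac{247}{243} - \frac{36}{113}\right) - 234669} = \sqrt{\left(-32\right) \frac{19163}{27459} - 234669} = \sqrt{- \frac{613216}{27459} - 234669} = \sqrt{- \frac{6444389287}{27459}} = \frac{i \sqrt{2184647968293}}{3051}$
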